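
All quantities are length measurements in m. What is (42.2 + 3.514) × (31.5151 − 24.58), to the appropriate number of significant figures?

317 m²

42.2 + 3.514 = 45.714, limited to 1 d.p. → 3 s.f.; 31.5151 − 24.58 = 6.9351, limited to 2 d.p. → 3 s.f.
Carrying full precision, 45.714 × 6.9351 = 317.0311614; keep min(3, 3) = 3 s.f.
Rounded to 3 significant figures: 317 m².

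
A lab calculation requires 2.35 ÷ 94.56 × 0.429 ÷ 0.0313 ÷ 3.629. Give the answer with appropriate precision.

2.35 ÷ 94.56 × 0.429 ÷ 0.0313 ÷ 3.629 = 0.0938612611363…
Multiplication/division keeps the fewest significant figures: 2.35 → 3 s.f., 94.56 → 4 s.f., 0.429 → 3 s.f., 0.0313 → 3 s.f., 3.629 → 4 s.f.; limit is 3.
Rounded to 3 significant figures: 0.0939.

0.0939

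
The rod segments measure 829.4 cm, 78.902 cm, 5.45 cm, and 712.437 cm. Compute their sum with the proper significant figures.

829.4 cm + 78.902 cm + 5.45 cm + 712.437 cm = 1626.189 cm.
Addition/subtraction keeps the fewest decimal places: 829.4 → 1 decimal place, 78.902 → 3 decimal places, 5.45 → 2 decimal places, 712.437 → 3 decimal places; limit is 1.
Rounded to 1 decimal place: 1626.2 cm.

1626.2 cm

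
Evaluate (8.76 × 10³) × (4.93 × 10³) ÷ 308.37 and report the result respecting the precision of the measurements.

(8.76 × 10³) × (4.93 × 10³) ÷ 308.37 = 140048.642864…
Multiplication/division keeps the fewest significant figures: 8.76 × 10³ → 3 s.f., 4.93 × 10³ → 3 s.f., 308.37 → 5 s.f.; limit is 3.
Rounded to 3 significant figures: 1.40 × 10⁵.

1.40 × 10⁵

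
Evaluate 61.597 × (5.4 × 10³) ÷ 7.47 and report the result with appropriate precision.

4.5 × 10⁴

61.597 × (5.4 × 10³) ÷ 7.47 = 44527.9518072…
Multiplication/division keeps the fewest significant figures: 61.597 → 5 s.f., 5.4 × 10³ → 2 s.f., 7.47 → 3 s.f.; limit is 2.
Rounded to 2 significant figures: 4.5 × 10⁴.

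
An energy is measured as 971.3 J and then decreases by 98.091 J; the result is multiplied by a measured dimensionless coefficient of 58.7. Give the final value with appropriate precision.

5.13 × 10⁴ J

971.3 J − 98.091 J = 873.209 J; the difference is limited to 1 decimal place (4 s.f.).
Carrying full precision, 873.209 × 58.7 = 51257.3683 J; 58.7 has 3 s.f., so the result keeps min(4, 3) = 3 s.f.
Rounded to 3 significant figures: 5.13 × 10⁴ J.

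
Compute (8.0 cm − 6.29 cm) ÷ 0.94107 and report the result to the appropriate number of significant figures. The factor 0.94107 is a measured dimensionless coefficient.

1.8 cm

8.0 cm − 6.29 cm = 1.71 cm; the difference is limited to 1 decimal place (2 s.f.).
Carrying full precision, 1.71 ÷ 0.94107 = 1.81708055724… cm; 0.94107 has 5 s.f., so the result keeps min(2, 5) = 2 s.f.
Rounded to 2 significant figures: 1.8 cm.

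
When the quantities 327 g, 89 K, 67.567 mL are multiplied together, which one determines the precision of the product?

327 g → 3 s.f.; 89 K → 2 s.f.; 67.567 mL → 5 s.f.
The fewest is 2 significant figures, from 89 K.

89 K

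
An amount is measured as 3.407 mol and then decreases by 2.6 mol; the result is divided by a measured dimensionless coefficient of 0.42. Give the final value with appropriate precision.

3.407 mol − 2.6 mol = 0.807 mol; the difference is limited to 1 decimal place (1 s.f.).
Carrying full precision, 0.807 ÷ 0.42 = 1.92142857143… mol; 0.42 has 2 s.f., so the result keeps min(1, 2) = 1 s.f.
Rounded to 1 significant figure: 2 mol.

2 mol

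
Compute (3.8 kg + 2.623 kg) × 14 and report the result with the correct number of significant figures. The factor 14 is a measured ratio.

9.0 × 10¹ kg

3.8 kg + 2.623 kg = 6.423 kg; the sum is limited to 1 decimal place (2 s.f.).
Carrying full precision, 6.423 × 14 = 89.922 kg; 14 has 2 s.f., so the result keeps min(2, 2) = 2 s.f.
Rounded to 2 significant figures: 9.0 × 10¹ kg.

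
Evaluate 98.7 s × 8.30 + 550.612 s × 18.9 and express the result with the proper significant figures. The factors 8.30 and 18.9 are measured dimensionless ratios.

1.12 × 10⁴ s

98.7 × 8.30 = 819.21 → 819 s (3 s.f., last digit at the 10^0 place).
550.612 × 18.9 = 10406.5668 → 1.04 × 10⁴ s (3 s.f., last digit at the 10^2 place).
Sum: 11225.7768 s; keep the coarser place, 10^2.
Result: 1.12 × 10⁴ s.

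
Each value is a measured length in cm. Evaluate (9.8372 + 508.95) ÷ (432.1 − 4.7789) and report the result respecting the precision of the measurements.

1.214

9.8372 + 508.95 = 518.7872, limited to 2 d.p. → 5 s.f.; 432.1 − 4.7789 = 427.3211, limited to 1 d.p. → 4 s.f.
Carrying full precision, 518.7872 ÷ 427.3211 = 1.21404536308…; keep min(5, 4) = 4 s.f.
Rounded to 4 significant figures: 1.214.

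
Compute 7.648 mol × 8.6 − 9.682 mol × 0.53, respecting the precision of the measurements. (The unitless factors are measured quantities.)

7.648 × 8.6 = 65.7728 → 66 mol (2 s.f., last digit at the 10^0 place).
9.682 × 0.53 = 5.13146 → 5.1 mol (2 s.f., last digit at the 10^-1 place).
Difference: 60.64134 mol; keep the coarser place, 10^0.
Result: 61 mol.

61 mol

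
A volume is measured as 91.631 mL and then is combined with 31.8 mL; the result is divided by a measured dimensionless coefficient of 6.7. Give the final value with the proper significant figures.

18 mL

91.631 mL + 31.8 mL = 123.431 mL; the sum is limited to 1 decimal place (4 s.f.).
Carrying full precision, 123.431 ÷ 6.7 = 18.4225373134… mL; 6.7 has 2 s.f., so the result keeps min(4, 2) = 2 s.f.
Rounded to 2 significant figures: 18 mL.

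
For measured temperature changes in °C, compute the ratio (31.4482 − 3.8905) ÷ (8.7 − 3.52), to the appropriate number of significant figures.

31.4482 − 3.8905 = 27.5577, limited to 4 d.p. → 6 s.f.; 8.7 − 3.52 = 5.18, limited to 1 d.p. → 2 s.f.
Carrying full precision, 27.5577 ÷ 5.18 = 5.32001930502…; keep min(6, 2) = 2 s.f.
Rounded to 2 significant figures: 5.3.

5.3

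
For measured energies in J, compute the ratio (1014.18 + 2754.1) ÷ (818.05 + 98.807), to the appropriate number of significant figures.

4.1100

1014.18 + 2754.1 = 3768.28, limited to 1 d.p. → 5 s.f.; 818.05 + 98.807 = 916.857, limited to 2 d.p. → 5 s.f.
Carrying full precision, 3768.28 ÷ 916.857 = 4.10999752415…; keep min(5, 5) = 5 s.f.
Rounded to 5 significant figures: 4.1100.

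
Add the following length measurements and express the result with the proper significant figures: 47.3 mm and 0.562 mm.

47.3 mm + 0.562 mm = 47.862 mm.
Addition/subtraction keeps the fewest decimal places: 47.3 → 1 decimal place, 0.562 → 3 decimal places; limit is 1.
Rounded to 1 decimal place: 47.9 mm.

47.9 mm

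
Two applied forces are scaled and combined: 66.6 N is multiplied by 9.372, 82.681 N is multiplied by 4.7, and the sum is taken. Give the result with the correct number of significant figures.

66.6 × 9.372 = 624.1752 → 624 N (3 s.f., last digit at the 10^0 place).
82.681 × 4.7 = 388.6007 → 3.9 × 10^2 N (2 s.f., last digit at the 10^1 place).
Sum: 1012.7759 N; keep the coarser place, 10^1.
Result: 1.01 × 10^3 N.

1.01 × 10^3 N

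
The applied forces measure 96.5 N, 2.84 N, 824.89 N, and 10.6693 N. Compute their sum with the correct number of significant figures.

96.5 N + 2.84 N + 824.89 N + 10.6693 N = 934.8993 N.
Addition/subtraction keeps the fewest decimal places: 96.5 → 1 decimal place, 2.84 → 2 decimal places, 824.89 → 2 decimal places, 10.6693 → 4 decimal places; limit is 1.
Rounded to 1 decimal place: 9.349 × 10² N.

9.349 × 10² N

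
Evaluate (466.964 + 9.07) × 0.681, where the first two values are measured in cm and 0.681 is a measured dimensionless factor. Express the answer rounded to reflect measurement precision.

466.964 cm + 9.07 cm = 476.034 cm; the sum is limited to 2 decimal places (5 s.f.).
Carrying full precision, 476.034 × 0.681 = 324.179154 cm; 0.681 has 3 s.f., so the result keeps min(5, 3) = 3 s.f.
Rounded to 3 significant figures: 324 cm.

324 cm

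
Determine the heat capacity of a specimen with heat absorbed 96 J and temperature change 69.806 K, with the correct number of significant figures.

heat capacity = 96 J ÷ 69.806 K = 1.37523995072… J/K.
96 has 2 significant figures; 69.806 has 5.
Division/multiplication keeps the fewest: 2 significant figures.
Rounded: 1.4 J/K.

1.4 J/K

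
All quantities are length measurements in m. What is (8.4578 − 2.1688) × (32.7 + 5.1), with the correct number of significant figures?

238 m²

8.4578 − 2.1688 = 6.2890, limited to 4 d.p. → 5 s.f.; 32.7 + 5.1 = 37.8, limited to 1 d.p. → 3 s.f.
Carrying full precision, 6.2890 × 37.8 = 237.7242; keep min(5, 3) = 3 s.f.
Rounded to 3 significant figures: 238 m².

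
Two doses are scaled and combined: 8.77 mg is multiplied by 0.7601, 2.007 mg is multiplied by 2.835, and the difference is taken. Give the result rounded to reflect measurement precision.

8.77 × 0.7601 = 6.666077 → 6.67 mg (3 s.f., last digit at the 10^-2 place).
2.007 × 2.835 = 5.689845 → 5.690 mg (4 s.f., last digit at the 10^-3 place).
Difference: 0.976232 mg; keep the coarser place, 10^-2.
Result: 0.98 mg.

0.98 mg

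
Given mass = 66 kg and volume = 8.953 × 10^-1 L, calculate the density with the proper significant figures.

density = 66 kg ÷ 8.953 × 10^-1 L = 73.7183067128… kg/L.
66 has 2 significant figures; 8.953 × 10^-1 has 4.
Division/multiplication keeps the fewest: 2 significant figures.
Rounded: 74 kg/L.

74 kg/L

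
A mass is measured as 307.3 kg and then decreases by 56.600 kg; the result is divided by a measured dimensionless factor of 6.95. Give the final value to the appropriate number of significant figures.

36.1 kg

307.3 kg − 56.600 kg = 250.700 kg; the difference is limited to 1 decimal place (4 s.f.).
Carrying full precision, 250.700 ÷ 6.95 = 36.071942446… kg; 6.95 has 3 s.f., so the result keeps min(4, 3) = 3 s.f.
Rounded to 3 significant figures: 36.1 kg.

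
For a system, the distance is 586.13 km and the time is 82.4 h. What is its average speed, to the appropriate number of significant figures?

average speed = 586.13 km ÷ 82.4 h = 7.11322815534… km/h.
586.13 has 5 significant figures; 82.4 has 3.
Division/multiplication keeps the fewest: 3 significant figures.
Rounded: 7.11 km/h.

7.11 km/h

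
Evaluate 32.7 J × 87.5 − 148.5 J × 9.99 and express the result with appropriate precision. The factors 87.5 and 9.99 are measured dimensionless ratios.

1.38 × 10³ J

32.7 × 87.5 = 2861.25 → 2.86 × 10³ J (3 s.f., last digit at the 10^1 place).
148.5 × 9.99 = 1483.515 → 1.48 × 10³ J (3 s.f., last digit at the 10^1 place).
Difference: 1377.735 J; keep the coarser place, 10^1.
Result: 1.38 × 10³ J.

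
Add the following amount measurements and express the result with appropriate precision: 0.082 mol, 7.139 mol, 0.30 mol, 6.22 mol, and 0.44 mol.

14.18 mol

0.082 mol + 7.139 mol + 0.30 mol + 6.22 mol + 0.44 mol = 14.181 mol.
Addition/subtraction keeps the fewest decimal places: 0.082 → 3 decimal places, 7.139 → 3 decimal places, 0.30 → 2 decimal places, 6.22 → 2 decimal places, 0.44 → 2 decimal places; limit is 2.
Rounded to 2 decimal places: 14.18 mol.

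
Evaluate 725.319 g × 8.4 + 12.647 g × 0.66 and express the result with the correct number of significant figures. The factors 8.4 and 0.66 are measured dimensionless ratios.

725.319 × 8.4 = 6092.6796 → 6.1 × 10³ g (2 s.f., last digit at the 10^2 place).
12.647 × 0.66 = 8.34702 → 8.3 g (2 s.f., last digit at the 10^-1 place).
Sum: 6101.02662 g; keep the coarser place, 10^2.
Result: 6.1 × 10³ g.

6.1 × 10³ g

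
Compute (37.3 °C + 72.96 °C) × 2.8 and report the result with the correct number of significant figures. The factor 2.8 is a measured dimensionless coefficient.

3.1 × 10^2 °C

37.3 °C + 72.96 °C = 110.26 °C; the sum is limited to 1 decimal place (4 s.f.).
Carrying full precision, 110.26 × 2.8 = 308.728 °C; 2.8 has 2 s.f., so the result keeps min(4, 2) = 2 s.f.
Rounded to 2 significant figures: 3.1 × 10^2 °C.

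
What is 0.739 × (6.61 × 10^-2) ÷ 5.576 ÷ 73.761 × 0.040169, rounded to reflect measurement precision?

0.739 × (6.61 × 10^-2) ÷ 5.576 ÷ 73.761 × 0.040169 = 0.00000477075766823…
Multiplication/division keeps the fewest significant figures: 0.739 → 3 s.f., 6.61 × 10^-2 → 3 s.f., 5.576 → 4 s.f., 73.761 → 5 s.f., 0.040169 → 5 s.f.; limit is 3.
Rounded to 3 significant figures: 4.77 × 10^-6.

4.77 × 10^-6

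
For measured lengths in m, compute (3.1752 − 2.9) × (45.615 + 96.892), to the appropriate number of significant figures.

4 × 10¹ m²

3.1752 − 2.9 = 0.2752, limited to 1 d.p. → 1 s.f.; 45.615 + 96.892 = 142.507, limited to 3 d.p. → 6 s.f.
Carrying full precision, 0.2752 × 142.507 = 39.2179264; keep min(1, 6) = 1 s.f.
Rounded to 1 significant figure: 4 × 10¹ m².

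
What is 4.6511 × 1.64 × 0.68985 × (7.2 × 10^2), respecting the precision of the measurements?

3.8 × 10^3

4.6511 × 1.64 × 0.68985 × (7.2 × 10^2) = 3788.66922437…
Multiplication/division keeps the fewest significant figures: 4.6511 → 5 s.f., 1.64 → 3 s.f., 0.68985 → 5 s.f., 7.2 × 10^2 → 2 s.f.; limit is 2.
Rounded to 2 significant figures: 3.8 × 10^3.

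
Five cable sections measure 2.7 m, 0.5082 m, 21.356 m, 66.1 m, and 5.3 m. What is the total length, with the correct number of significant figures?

2.7 m + 0.5082 m + 21.356 m + 66.1 m + 5.3 m = 95.9642 m.
Addition/subtraction keeps the fewest decimal places: 2.7 → 1 decimal place, 0.5082 → 4 decimal places, 21.356 → 3 decimal places, 66.1 → 1 decimal place, 5.3 → 1 decimal place; limit is 1.
Rounded to 1 decimal place: 96.0 m.

96.0 m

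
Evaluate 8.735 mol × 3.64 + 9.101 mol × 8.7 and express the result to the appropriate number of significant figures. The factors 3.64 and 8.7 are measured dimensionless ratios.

8.735 × 3.64 = 31.7954 → 31.8 mol (3 s.f., last digit at the 10^-1 place).
9.101 × 8.7 = 79.1787 → 79 mol (2 s.f., last digit at the 10^0 place).
Sum: 110.9741 mol; keep the coarser place, 10^0.
Result: 111 mol.

111 mol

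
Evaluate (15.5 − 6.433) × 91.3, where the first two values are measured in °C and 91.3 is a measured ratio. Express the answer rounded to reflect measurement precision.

15.5 °C − 6.433 °C = 9.067 °C; the difference is limited to 1 decimal place (2 s.f.).
Carrying full precision, 9.067 × 91.3 = 827.8171 °C; 91.3 has 3 s.f., so the result keeps min(2, 3) = 2 s.f.
Rounded to 2 significant figures: 8.3 × 10² °C.

8.3 × 10² °C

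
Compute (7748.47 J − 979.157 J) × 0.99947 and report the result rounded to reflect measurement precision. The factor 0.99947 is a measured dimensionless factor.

7748.47 J − 979.157 J = 6769.313 J; the difference is limited to 2 decimal places (6 s.f.).
Carrying full precision, 6769.313 × 0.99947 = 6765.72526411 J; 0.99947 has 5 s.f., so the result keeps min(6, 5) = 5 s.f.
Rounded to 5 significant figures: 6765.7 J.

6765.7 J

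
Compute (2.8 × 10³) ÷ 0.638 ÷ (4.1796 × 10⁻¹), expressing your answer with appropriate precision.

1.1 × 10⁴

(2.8 × 10³) ÷ 0.638 ÷ (4.1796 × 10⁻¹) = 10500.3223599…
Multiplication/division keeps the fewest significant figures: 2.8 × 10³ → 2 s.f., 0.638 → 3 s.f., 4.1796 × 10⁻¹ → 5 s.f.; limit is 2.
Rounded to 2 significant figures: 1.1 × 10⁴.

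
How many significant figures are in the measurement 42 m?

42: every digit is nonzero and significant.

2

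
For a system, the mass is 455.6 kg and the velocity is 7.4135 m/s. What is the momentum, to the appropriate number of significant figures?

momentum = 455.6 kg × 7.4135 m/s = 3377.5906 kg·m/s.
455.6 has 4 significant figures; 7.4135 has 5.
Division/multiplication keeps the fewest: 4 significant figures.
Rounded: 3378 kg·m/s.

3378 kg·m/s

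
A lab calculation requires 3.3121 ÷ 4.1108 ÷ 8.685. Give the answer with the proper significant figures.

3.3121 ÷ 4.1108 ÷ 8.685 = 0.0927699387866…
Multiplication/division keeps the fewest significant figures: 3.3121 → 5 s.f., 4.1108 → 5 s.f., 8.685 → 4 s.f.; limit is 4.
Rounded to 4 significant figures: 9.277 × 10⁻².

9.277 × 10⁻²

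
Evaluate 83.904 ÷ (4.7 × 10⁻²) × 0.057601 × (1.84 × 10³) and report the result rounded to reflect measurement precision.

83.904 ÷ (4.7 × 10⁻²) × 0.057601 × (1.84 × 10³) = 189205.019561…
Multiplication/division keeps the fewest significant figures: 83.904 → 5 s.f., 4.7 × 10⁻² → 2 s.f., 0.057601 → 5 s.f., 1.84 × 10³ → 3 s.f.; limit is 2.
Rounded to 2 significant figures: 1.9 × 10⁵.

1.9 × 10⁵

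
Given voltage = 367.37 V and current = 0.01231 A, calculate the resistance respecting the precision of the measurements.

2.984 × 10^4 Ω

resistance = 367.37 V ÷ 0.01231 A = 29843.2168968… Ω.
367.37 has 5 significant figures; 0.01231 has 4.
Division/multiplication keeps the fewest: 4 significant figures.
Rounded: 2.984 × 10^4 Ω.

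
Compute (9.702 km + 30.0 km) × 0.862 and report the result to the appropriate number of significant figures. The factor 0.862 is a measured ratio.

34.2 km

9.702 km + 30.0 km = 39.702 km; the sum is limited to 1 decimal place (3 s.f.).
Carrying full precision, 39.702 × 0.862 = 34.223124 km; 0.862 has 3 s.f., so the result keeps min(3, 3) = 3 s.f.
Rounded to 3 significant figures: 34.2 km.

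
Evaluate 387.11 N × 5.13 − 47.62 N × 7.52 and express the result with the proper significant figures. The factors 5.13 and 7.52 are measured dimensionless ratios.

387.11 × 5.13 = 1985.8743 → 1.99 × 10³ N (3 s.f., last digit at the 10^1 place).
47.62 × 7.52 = 358.1024 → 358 N (3 s.f., last digit at the 10^0 place).
Difference: 1627.7719 N; keep the coarser place, 10^1.
Result: 1.63 × 10³ N.

1.63 × 10³ N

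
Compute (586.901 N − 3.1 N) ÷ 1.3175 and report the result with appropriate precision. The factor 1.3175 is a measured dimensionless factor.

443.1 N

586.901 N − 3.1 N = 583.801 N; the difference is limited to 1 decimal place (4 s.f.).
Carrying full precision, 583.801 ÷ 1.3175 = 443.112713472… N; 1.3175 has 5 s.f., so the result keeps min(4, 5) = 4 s.f.
Rounded to 4 significant figures: 443.1 N.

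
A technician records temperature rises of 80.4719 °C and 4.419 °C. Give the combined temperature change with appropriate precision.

80.4719 °C + 4.419 °C = 84.8909 °C.
Addition/subtraction keeps the fewest decimal places: 80.4719 → 4 decimal places, 4.419 → 3 decimal places; limit is 3.
Rounded to 3 decimal places: 84.891 °C.

84.891 °C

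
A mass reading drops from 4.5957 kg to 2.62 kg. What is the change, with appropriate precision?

1.98 kg

4.5957 kg − 2.62 kg = 1.9757 kg.
Addition/subtraction keeps the fewest decimal places: 4.5957 → 4 decimal places, 2.62 → 2 decimal places; limit is 2.
Rounded to 2 decimal places: 1.98 kg.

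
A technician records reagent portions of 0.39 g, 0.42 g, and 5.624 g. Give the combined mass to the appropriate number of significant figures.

0.39 g + 0.42 g + 5.624 g = 6.434 g.
Addition/subtraction keeps the fewest decimal places: 0.39 → 2 decimal places, 0.42 → 2 decimal places, 5.624 → 3 decimal places; limit is 2.
Rounded to 2 decimal places: 6.43 g.

6.43 g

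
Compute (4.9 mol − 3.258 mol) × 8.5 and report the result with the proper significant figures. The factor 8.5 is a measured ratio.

14 mol

4.9 mol − 3.258 mol = 1.642 mol; the difference is limited to 1 decimal place (2 s.f.).
Carrying full precision, 1.642 × 8.5 = 13.957 mol; 8.5 has 2 s.f., so the result keeps min(2, 2) = 2 s.f.
Rounded to 2 significant figures: 14 mol.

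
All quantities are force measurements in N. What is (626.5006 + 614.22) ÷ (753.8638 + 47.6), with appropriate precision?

626.5006 + 614.22 = 1240.7206, limited to 2 d.p. → 6 s.f.; 753.8638 + 47.6 = 801.4638, limited to 1 d.p. → 4 s.f.
Carrying full precision, 1240.7206 ÷ 801.4638 = 1.54806817226…; keep min(6, 4) = 4 s.f.
Rounded to 4 significant figures: 1.548.

1.548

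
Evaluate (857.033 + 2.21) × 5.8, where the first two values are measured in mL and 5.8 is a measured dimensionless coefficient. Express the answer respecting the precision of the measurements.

5.0 × 10³ mL

857.033 mL + 2.21 mL = 859.243 mL; the sum is limited to 2 decimal places (5 s.f.).
Carrying full precision, 859.243 × 5.8 = 4983.6094 mL; 5.8 has 2 s.f., so the result keeps min(5, 2) = 2 s.f.
Rounded to 2 significant figures: 5.0 × 10³ mL.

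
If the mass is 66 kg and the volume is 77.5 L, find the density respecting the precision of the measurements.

0.85 kg/L

density = 66 kg ÷ 77.5 L = 0.851612903226… kg/L.
66 has 2 significant figures; 77.5 has 3.
Division/multiplication keeps the fewest: 2 significant figures.
Rounded: 0.85 kg/L.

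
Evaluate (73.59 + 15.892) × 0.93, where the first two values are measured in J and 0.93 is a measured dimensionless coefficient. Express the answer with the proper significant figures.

73.59 J + 15.892 J = 89.482 J; the sum is limited to 2 decimal places (4 s.f.).
Carrying full precision, 89.482 × 0.93 = 83.21826 J; 0.93 has 2 s.f., so the result keeps min(4, 2) = 2 s.f.
Rounded to 2 significant figures: 83 J.

83 J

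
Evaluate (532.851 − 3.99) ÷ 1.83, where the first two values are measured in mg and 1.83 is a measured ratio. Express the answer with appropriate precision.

289 mg

532.851 mg − 3.99 mg = 528.861 mg; the difference is limited to 2 decimal places (5 s.f.).
Carrying full precision, 528.861 ÷ 1.83 = 288.995081967… mg; 1.83 has 3 s.f., so the result keeps min(5, 3) = 3 s.f.
Rounded to 3 significant figures: 289 mg.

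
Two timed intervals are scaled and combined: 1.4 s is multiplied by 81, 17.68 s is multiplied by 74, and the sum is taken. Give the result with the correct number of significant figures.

1.4 × 81 = 113.4 → 1.1 × 10^2 s (2 s.f., last digit at the 10^1 place).
17.68 × 74 = 1308.32 → 1.3 × 10^3 s (2 s.f., last digit at the 10^2 place).
Sum: 1421.72 s; keep the coarser place, 10^2.
Result: 1.4 × 10^3 s.

1.4 × 10^3 s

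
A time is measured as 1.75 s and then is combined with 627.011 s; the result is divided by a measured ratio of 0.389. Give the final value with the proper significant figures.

1.75 s + 627.011 s = 628.761 s; the sum is limited to 2 decimal places (5 s.f.).
Carrying full precision, 628.761 ÷ 0.389 = 1616.35218509… s; 0.389 has 3 s.f., so the result keeps min(5, 3) = 3 s.f.
Rounded to 3 significant figures: 1.62 × 10^3 s.

1.62 × 10^3 s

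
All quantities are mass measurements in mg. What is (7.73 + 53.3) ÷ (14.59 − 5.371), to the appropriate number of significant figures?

7.73 + 53.3 = 61.03, limited to 1 d.p. → 3 s.f.; 14.59 − 5.371 = 9.219, limited to 2 d.p. → 3 s.f.
Carrying full precision, 61.03 ÷ 9.219 = 6.62002386376…; keep min(3, 3) = 3 s.f.
Rounded to 3 significant figures: 6.62.

6.62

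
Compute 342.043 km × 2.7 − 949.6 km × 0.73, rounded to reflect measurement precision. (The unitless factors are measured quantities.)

342.043 × 2.7 = 923.5161 → 9.2 × 10^2 km (2 s.f., last digit at the 10^1 place).
949.6 × 0.73 = 693.208 → 6.9 × 10^2 km (2 s.f., last digit at the 10^1 place).
Difference: 230.3081 km; keep the coarser place, 10^1.
Result: 2.3 × 10^2 km.

2.3 × 10^2 km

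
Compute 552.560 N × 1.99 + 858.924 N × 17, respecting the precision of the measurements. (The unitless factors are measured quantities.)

552.560 × 1.99 = 1099.5944 → 1.10 × 10^3 N (3 s.f., last digit at the 10^1 place).
858.924 × 17 = 14601.708 → 1.5 × 10^4 N (2 s.f., last digit at the 10^3 place).
Sum: 15701.3024 N; keep the coarser place, 10^3.
Result: 1.6 × 10^4 N.

1.6 × 10^4 N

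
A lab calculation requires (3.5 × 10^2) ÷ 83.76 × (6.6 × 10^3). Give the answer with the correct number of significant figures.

2.8 × 10^4

(3.5 × 10^2) ÷ 83.76 × (6.6 × 10^3) = 27578.7965616…
Multiplication/division keeps the fewest significant figures: 3.5 × 10^2 → 2 s.f., 83.76 → 4 s.f., 6.6 × 10^3 → 2 s.f.; limit is 2.
Rounded to 2 significant figures: 2.8 × 10^4.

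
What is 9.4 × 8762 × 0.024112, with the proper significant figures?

9.4 × 8762 × 0.024112 = 1985.9318336
Multiplication/division keeps the fewest significant figures: 9.4 → 2 s.f., 8762 → 4 s.f., 0.024112 → 5 s.f.; limit is 2.
Rounded to 2 significant figures: 2.0 × 10^3.

2.0 × 10^3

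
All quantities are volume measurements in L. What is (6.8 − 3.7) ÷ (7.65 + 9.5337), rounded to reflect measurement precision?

0.18

6.8 − 3.7 = 3.1, limited to 1 d.p. → 2 s.f.; 7.65 + 9.5337 = 17.1837, limited to 2 d.p. → 4 s.f.
Carrying full precision, 3.1 ÷ 17.1837 = 0.180403521942…; keep min(2, 4) = 2 s.f.
Rounded to 2 significant figures: 0.18.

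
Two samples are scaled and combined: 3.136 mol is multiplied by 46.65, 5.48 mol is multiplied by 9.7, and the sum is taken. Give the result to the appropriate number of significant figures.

199 mol

3.136 × 46.65 = 146.2944 → 146.3 mol (4 s.f., last digit at the 10^-1 place).
5.48 × 9.7 = 53.156 → 53 mol (2 s.f., last digit at the 10^0 place).
Sum: 199.4504 mol; keep the coarser place, 10^0.
Result: 199 mol.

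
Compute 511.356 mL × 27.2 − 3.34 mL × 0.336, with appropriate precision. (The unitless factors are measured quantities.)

1.39 × 10^4 mL

511.356 × 27.2 = 13908.8832 → 1.39 × 10^4 mL (3 s.f., last digit at the 10^2 place).
3.34 × 0.336 = 1.12224 → 1.12 mL (3 s.f., last digit at the 10^-2 place).
Difference: 13907.76096 mL; keep the coarser place, 10^2.
Result: 1.39 × 10^4 mL.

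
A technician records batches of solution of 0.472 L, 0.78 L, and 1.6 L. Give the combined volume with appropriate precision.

2.9 L

0.472 L + 0.78 L + 1.6 L = 2.852 L.
Addition/subtraction keeps the fewest decimal places: 0.472 → 3 decimal places, 0.78 → 2 decimal places, 1.6 → 1 decimal place; limit is 1.
Rounded to 1 decimal place: 2.9 L.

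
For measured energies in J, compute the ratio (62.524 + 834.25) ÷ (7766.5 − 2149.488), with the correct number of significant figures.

0.15965

62.524 + 834.25 = 896.774, limited to 2 d.p. → 5 s.f.; 7766.5 − 2149.488 = 5617.012, limited to 1 d.p. → 5 s.f.
Carrying full precision, 896.774 ÷ 5617.012 = 0.159653210639…; keep min(5, 5) = 5 s.f.
Rounded to 5 significant figures: 0.15965.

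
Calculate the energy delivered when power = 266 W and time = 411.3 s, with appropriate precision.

1.09 × 10^5 J

energy delivered = 266 W × 411.3 s = 109405.8 J.
266 has 3 significant figures; 411.3 has 4.
Division/multiplication keeps the fewest: 3 significant figures.
Rounded: 1.09 × 10^5 J.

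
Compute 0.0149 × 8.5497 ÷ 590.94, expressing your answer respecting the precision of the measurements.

0.0149 × 8.5497 ÷ 590.94 = 0.000215572697736…
Multiplication/division keeps the fewest significant figures: 0.0149 → 3 s.f., 8.5497 → 5 s.f., 590.94 → 5 s.f.; limit is 3.
Rounded to 3 significant figures: 2.16 × 10⁻⁴.

2.16 × 10⁻⁴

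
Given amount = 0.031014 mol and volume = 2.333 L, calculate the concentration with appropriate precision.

concentration = 0.031014 mol ÷ 2.333 L = 0.0132936133733… mol/L.
0.031014 has 5 significant figures; 2.333 has 4.
Division/multiplication keeps the fewest: 4 significant figures.
Rounded: 0.01329 mol/L.

0.01329 mol/L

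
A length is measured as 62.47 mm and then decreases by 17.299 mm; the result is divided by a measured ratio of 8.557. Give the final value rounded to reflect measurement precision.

5.279 mm

62.47 mm − 17.299 mm = 45.171 mm; the difference is limited to 2 decimal places (4 s.f.).
Carrying full precision, 45.171 ÷ 8.557 = 5.27883604067… mm; 8.557 has 4 s.f., so the result keeps min(4, 4) = 4 s.f.
Rounded to 4 significant figures: 5.279 mm.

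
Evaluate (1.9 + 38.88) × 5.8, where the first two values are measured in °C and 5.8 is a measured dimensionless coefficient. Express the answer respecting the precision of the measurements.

2.4 × 10² °C

1.9 °C + 38.88 °C = 40.78 °C; the sum is limited to 1 decimal place (3 s.f.).
Carrying full precision, 40.78 × 5.8 = 236.524 °C; 5.8 has 2 s.f., so the result keeps min(3, 2) = 2 s.f.
Rounded to 2 significant figures: 2.4 × 10² °C.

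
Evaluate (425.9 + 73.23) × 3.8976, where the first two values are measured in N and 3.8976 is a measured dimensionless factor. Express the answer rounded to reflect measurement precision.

425.9 N + 73.23 N = 499.13 N; the sum is limited to 1 decimal place (4 s.f.).
Carrying full precision, 499.13 × 3.8976 = 1945.409088 N; 3.8976 has 5 s.f., so the result keeps min(4, 5) = 4 s.f.
Rounded to 4 significant figures: 1945 N.

1945 N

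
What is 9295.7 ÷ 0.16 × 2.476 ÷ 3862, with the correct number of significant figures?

9295.7 ÷ 0.16 × 2.476 ÷ 3862 = 37.2477880632…
Multiplication/division keeps the fewest significant figures: 9295.7 → 5 s.f., 0.16 → 2 s.f., 2.476 → 4 s.f., 3862 → 4 s.f.; limit is 2.
Rounded to 2 significant figures: 37.

37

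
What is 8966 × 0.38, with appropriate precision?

8966 × 0.38 = 3407.08
Multiplication/division keeps the fewest significant figures: 8966 → 4 s.f., 0.38 → 2 s.f.; limit is 2.
Rounded to 2 significant figures: 3.4 × 10^3.

3.4 × 10^3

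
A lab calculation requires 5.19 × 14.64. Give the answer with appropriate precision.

5.19 × 14.64 = 75.9816
Multiplication/division keeps the fewest significant figures: 5.19 → 3 s.f., 14.64 → 4 s.f.; limit is 3.
Rounded to 3 significant figures: 76.0.

76.0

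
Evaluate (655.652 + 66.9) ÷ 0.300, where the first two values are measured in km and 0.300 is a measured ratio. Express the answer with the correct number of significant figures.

655.652 km + 66.9 km = 722.552 km; the sum is limited to 1 decimal place (4 s.f.).
Carrying full precision, 722.552 ÷ 0.300 = 2408.50666667… km; 0.300 has 3 s.f., so the result keeps min(4, 3) = 3 s.f.
Rounded to 3 significant figures: 2.41 × 10³ km.

2.41 × 10³ km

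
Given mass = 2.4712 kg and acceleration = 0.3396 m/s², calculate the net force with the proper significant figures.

0.8392 N

net force = 2.4712 kg × 0.3396 m/s² = 0.83921952 N.
2.4712 has 5 significant figures; 0.3396 has 4.
Division/multiplication keeps the fewest: 4 significant figures.
Rounded: 0.8392 N.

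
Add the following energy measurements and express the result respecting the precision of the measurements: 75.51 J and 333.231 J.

75.51 J + 333.231 J = 408.741 J.
Addition/subtraction keeps the fewest decimal places: 75.51 → 2 decimal places, 333.231 → 3 decimal places; limit is 2.
Rounded to 2 decimal places: 408.74 J.

408.74 J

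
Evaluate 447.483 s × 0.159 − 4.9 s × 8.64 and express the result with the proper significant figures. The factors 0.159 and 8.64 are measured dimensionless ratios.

29 s

447.483 × 0.159 = 71.149797 → 71.1 s (3 s.f., last digit at the 10^-1 place).
4.9 × 8.64 = 42.336 → 42 s (2 s.f., last digit at the 10^0 place).
Difference: 28.813797 s; keep the coarser place, 10^0.
Result: 29 s.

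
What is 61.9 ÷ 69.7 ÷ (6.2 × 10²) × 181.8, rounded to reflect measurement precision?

61.9 ÷ 69.7 ÷ (6.2 × 10²) × 181.8 = 0.260411440737…
Multiplication/division keeps the fewest significant figures: 61.9 → 3 s.f., 69.7 → 3 s.f., 6.2 × 10² → 2 s.f., 181.8 → 4 s.f.; limit is 2.
Rounded to 2 significant figures: 0.26.

0.26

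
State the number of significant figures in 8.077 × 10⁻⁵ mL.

4

8.077 × 10⁻⁵: in scientific notation every digit of the coefficient is significant.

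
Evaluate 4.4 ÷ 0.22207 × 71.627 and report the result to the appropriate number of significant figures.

4.4 ÷ 0.22207 × 71.627 = 1419.18674292…
Multiplication/division keeps the fewest significant figures: 4.4 → 2 s.f., 0.22207 → 5 s.f., 71.627 → 5 s.f.; limit is 2.
Rounded to 2 significant figures: 1.4 × 10^3.

1.4 × 10^3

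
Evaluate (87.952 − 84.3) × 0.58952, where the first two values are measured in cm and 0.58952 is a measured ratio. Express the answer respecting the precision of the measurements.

87.952 cm − 84.3 cm = 3.652 cm; the difference is limited to 1 decimal place (2 s.f.).
Carrying full precision, 3.652 × 0.58952 = 2.15292704 cm; 0.58952 has 5 s.f., so the result keeps min(2, 5) = 2 s.f.
Rounded to 2 significant figures: 2.2 cm.

2.2 cm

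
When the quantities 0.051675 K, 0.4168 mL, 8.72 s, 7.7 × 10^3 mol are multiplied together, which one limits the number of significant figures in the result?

7.7 × 10^3 mol

0.051675 K → 5 s.f.; 0.4168 mL → 4 s.f.; 8.72 s → 3 s.f.; 7.7 × 10^3 mol → 2 s.f.
The fewest is 2 significant figures, from 7.7 × 10^3 mol.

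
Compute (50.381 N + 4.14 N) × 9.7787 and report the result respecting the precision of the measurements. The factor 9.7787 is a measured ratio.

50.381 N + 4.14 N = 54.521 N; the sum is limited to 2 decimal places (4 s.f.).
Carrying full precision, 54.521 × 9.7787 = 533.1445027 N; 9.7787 has 5 s.f., so the result keeps min(4, 5) = 4 s.f.
Rounded to 4 significant figures: 533.1 N.

533.1 N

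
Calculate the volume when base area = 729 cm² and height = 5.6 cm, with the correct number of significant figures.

4.1 × 10^3 cm³

volume = 729 cm² × 5.6 cm = 4082.4 cm³.
729 has 3 significant figures; 5.6 has 2.
Division/multiplication keeps the fewest: 2 significant figures.
Rounded: 4.1 × 10^3 cm³.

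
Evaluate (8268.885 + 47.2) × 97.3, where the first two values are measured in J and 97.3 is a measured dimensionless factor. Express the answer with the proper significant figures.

8.09 × 10^5 J

8268.885 J + 47.2 J = 8316.085 J; the sum is limited to 1 decimal place (5 s.f.).
Carrying full precision, 8316.085 × 97.3 = 809155.0705 J; 97.3 has 3 s.f., so the result keeps min(5, 3) = 3 s.f.
Rounded to 3 significant figures: 8.09 × 10^5 J.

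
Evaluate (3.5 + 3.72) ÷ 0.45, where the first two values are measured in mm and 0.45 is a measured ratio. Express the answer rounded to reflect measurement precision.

3.5 mm + 3.72 mm = 7.22 mm; the sum is limited to 1 decimal place (2 s.f.).
Carrying full precision, 7.22 ÷ 0.45 = 16.0444444444… mm; 0.45 has 2 s.f., so the result keeps min(2, 2) = 2 s.f.
Rounded to 2 significant figures: 16 mm.

16 mm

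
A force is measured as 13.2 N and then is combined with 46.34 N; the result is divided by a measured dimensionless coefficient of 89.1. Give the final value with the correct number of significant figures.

0.668 N

13.2 N + 46.34 N = 59.54 N; the sum is limited to 1 decimal place (3 s.f.).
Carrying full precision, 59.54 ÷ 89.1 = 0.668237934905… N; 89.1 has 3 s.f., so the result keeps min(3, 3) = 3 s.f.
Rounded to 3 significant figures: 0.668 N.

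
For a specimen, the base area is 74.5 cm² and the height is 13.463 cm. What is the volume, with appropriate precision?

1.00 × 10³ cm³

volume = 74.5 cm² × 13.463 cm = 1002.9935 cm³.
74.5 has 3 significant figures; 13.463 has 5.
Division/multiplication keeps the fewest: 3 significant figures.
Rounded: 1.00 × 10³ cm³.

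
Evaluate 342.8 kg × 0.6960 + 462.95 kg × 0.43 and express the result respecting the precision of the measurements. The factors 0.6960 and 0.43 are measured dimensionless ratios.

342.8 × 0.6960 = 238.5888 → 2.386 × 10² kg (4 s.f., last digit at the 10^-1 place).
462.95 × 0.43 = 199.0685 → 2.0 × 10² kg (2 s.f., last digit at the 10^1 place).
Sum: 437.6573 kg; keep the coarser place, 10^1.
Result: 4.4 × 10² kg.

4.4 × 10² kg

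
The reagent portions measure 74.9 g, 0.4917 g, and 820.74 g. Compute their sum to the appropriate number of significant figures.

74.9 g + 0.4917 g + 820.74 g = 896.1317 g.
Addition/subtraction keeps the fewest decimal places: 74.9 → 1 decimal place, 0.4917 → 4 decimal places, 820.74 → 2 decimal places; limit is 1.
Rounded to 1 decimal place: 896.1 g.

896.1 g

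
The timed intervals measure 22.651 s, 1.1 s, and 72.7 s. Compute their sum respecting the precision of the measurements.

22.651 s + 1.1 s + 72.7 s = 96.451 s.
Addition/subtraction keeps the fewest decimal places: 22.651 → 3 decimal places, 1.1 → 1 decimal place, 72.7 → 1 decimal place; limit is 1.
Rounded to 1 decimal place: 96.5 s.

96.5 s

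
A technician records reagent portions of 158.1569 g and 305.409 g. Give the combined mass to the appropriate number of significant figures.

463.566 g

158.1569 g + 305.409 g = 463.5659 g.
Addition/subtraction keeps the fewest decimal places: 158.1569 → 4 decimal places, 305.409 → 3 decimal places; limit is 3.
Rounded to 3 decimal places: 463.566 g.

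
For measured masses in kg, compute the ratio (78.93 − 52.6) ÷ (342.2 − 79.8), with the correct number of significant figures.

0.100

78.93 − 52.6 = 26.33, limited to 1 d.p. → 3 s.f.; 342.2 − 79.8 = 262.4, limited to 1 d.p. → 4 s.f.
Carrying full precision, 26.33 ÷ 262.4 = 0.100342987805…; keep min(3, 4) = 3 s.f.
Rounded to 3 significant figures: 0.100.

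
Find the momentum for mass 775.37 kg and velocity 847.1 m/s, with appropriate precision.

momentum = 775.37 kg × 847.1 m/s = 656815.927 kg·m/s.
775.37 has 5 significant figures; 847.1 has 4.
Division/multiplication keeps the fewest: 4 significant figures.
Rounded: 6.568 × 10⁵ kg·m/s.

6.568 × 10⁵ kg·m/s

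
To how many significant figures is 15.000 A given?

15.000: trailing zeros after a decimal point are significant.

5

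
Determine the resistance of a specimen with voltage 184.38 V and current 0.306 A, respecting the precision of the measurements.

603 Ω

resistance = 184.38 V ÷ 0.306 A = 602.549019608… Ω.
184.38 has 5 significant figures; 0.306 has 3.
Division/multiplication keeps the fewest: 3 significant figures.
Rounded: 603 Ω.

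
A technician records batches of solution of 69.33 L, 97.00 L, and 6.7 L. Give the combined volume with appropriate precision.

69.33 L + 97.00 L + 6.7 L = 173.03 L.
Addition/subtraction keeps the fewest decimal places: 69.33 → 2 decimal places, 97.00 → 2 decimal places, 6.7 → 1 decimal place; limit is 1.
Rounded to 1 decimal place: 173.0 L.

173.0 L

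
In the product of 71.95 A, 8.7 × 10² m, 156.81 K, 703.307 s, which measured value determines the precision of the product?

71.95 A → 4 s.f.; 8.7 × 10² m → 2 s.f.; 156.81 K → 5 s.f.; 703.307 s → 6 s.f.
The fewest is 2 significant figures, from 8.7 × 10² m.

8.7 × 10² m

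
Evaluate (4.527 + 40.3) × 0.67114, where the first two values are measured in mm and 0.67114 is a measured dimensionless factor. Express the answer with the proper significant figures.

30.1 mm

4.527 mm + 40.3 mm = 44.827 mm; the sum is limited to 1 decimal place (3 s.f.).
Carrying full precision, 44.827 × 0.67114 = 30.08519278 mm; 0.67114 has 5 s.f., so the result keeps min(3, 5) = 3 s.f.
Rounded to 3 significant figures: 30.1 mm.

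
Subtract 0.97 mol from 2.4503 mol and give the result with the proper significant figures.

2.4503 mol − 0.97 mol = 1.4803 mol.
Addition/subtraction keeps the fewest decimal places: 2.4503 → 4 decimal places, 0.97 → 2 decimal places; limit is 2.
Rounded to 2 decimal places: 1.48 mol.

1.48 mol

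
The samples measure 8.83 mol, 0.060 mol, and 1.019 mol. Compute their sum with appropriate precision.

9.91 mol

8.83 mol + 0.060 mol + 1.019 mol = 9.909 mol.
Addition/subtraction keeps the fewest decimal places: 8.83 → 2 decimal places, 0.060 → 3 decimal places, 1.019 → 3 decimal places; limit is 2.
Rounded to 2 decimal places: 9.91 mol.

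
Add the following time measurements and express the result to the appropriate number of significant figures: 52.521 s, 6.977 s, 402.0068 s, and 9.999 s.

471.504 s

52.521 s + 6.977 s + 402.0068 s + 9.999 s = 471.5038 s.
Addition/subtraction keeps the fewest decimal places: 52.521 → 3 decimal places, 6.977 → 3 decimal places, 402.0068 → 4 decimal places, 9.999 → 3 decimal places; limit is 3.
Rounded to 3 decimal places: 471.504 s.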